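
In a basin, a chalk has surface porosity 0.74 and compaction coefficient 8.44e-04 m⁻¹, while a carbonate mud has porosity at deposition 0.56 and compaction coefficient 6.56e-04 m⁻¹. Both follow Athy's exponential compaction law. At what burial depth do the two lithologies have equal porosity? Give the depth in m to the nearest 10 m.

1480 m

Working in km (1 km = 1000 m; k in km⁻¹ = k in m⁻¹ × 1000):
Set φ₀ₐ e^(−kₐz) = φ₀ᵦ e^(−kᵦz) ⇒ ln(φ₀ₐ/φ₀ᵦ) = (kₐ − kᵦ)·z
z = ln(0.74/0.56) / (0.844 − 0.656) = 0.2787 / 0.188 = 1.483 km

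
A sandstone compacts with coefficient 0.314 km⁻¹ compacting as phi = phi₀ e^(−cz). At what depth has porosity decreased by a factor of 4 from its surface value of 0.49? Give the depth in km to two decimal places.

4.41 km

phi/phi₀ = 1/4 ⇒ exp(−c·z) = 1/4 ⇒ z = ln(4) / c
z = 1.3863 / 0.314 = 4.415 km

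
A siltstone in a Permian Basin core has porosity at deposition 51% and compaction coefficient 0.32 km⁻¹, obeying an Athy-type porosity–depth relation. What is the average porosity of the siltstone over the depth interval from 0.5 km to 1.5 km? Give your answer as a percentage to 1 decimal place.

⟨phi⟩ = (1/(z₂−z₁)) ∫ phi₀ e^(−βz) dz = phi₀·(e^(−β·z₁) − e^(−β·z₂)) / (β·(z₂−z₁))
e^(−0.32×0.5) = 0.8521; e^(−0.32×1.5) = 0.6188
⟨phi⟩ = 0.51 × (0.8521 − 0.6188) / (0.32 × 1) = 0.51 × 0.7293 = 0.3719

37.2%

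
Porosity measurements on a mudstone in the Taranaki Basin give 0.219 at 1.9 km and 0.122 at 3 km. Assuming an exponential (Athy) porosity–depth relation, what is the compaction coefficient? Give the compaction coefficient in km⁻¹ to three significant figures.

0.532 km⁻¹

Athy: n(Z) = n₀ e^(−cZ) ⇒ n₁/n₂ = e^{c(Z₂−Z₁)} ⇒ c = ln(n₁/n₂)/(Z₂−Z₁)
c = ln(0.219/0.122) / (3 − 1.9) = ln(1.795) / 1.1 = 0.5851 / 1.1 = 0.5319 km⁻¹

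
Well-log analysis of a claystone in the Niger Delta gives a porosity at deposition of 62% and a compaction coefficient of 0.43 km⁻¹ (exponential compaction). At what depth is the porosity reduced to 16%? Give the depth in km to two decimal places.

3.15 km

Invert Athy's law: d = ln(phi₀/phi) / β
d = ln(0.62/0.16) / 0.43 = ln(3.875) / 0.43 = 1.3545 / 0.43 = 3.150 km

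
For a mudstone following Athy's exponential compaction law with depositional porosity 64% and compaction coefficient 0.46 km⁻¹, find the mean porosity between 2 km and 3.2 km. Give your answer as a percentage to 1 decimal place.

⟨n⟩ = (1/(Z₂−Z₁)) ∫ n₀ e^(−kZ) dZ = n₀·(e^(−k·Z₁) − e^(−k·Z₂)) / (k·(Z₂−Z₁))
e^(−0.46×2) = 0.3985; e^(−0.46×3.2) = 0.2295
⟨n⟩ = 0.64 × (0.3985 − 0.2295) / (0.46 × 1.2) = 0.64 × 0.3063 = 0.1960

19.6%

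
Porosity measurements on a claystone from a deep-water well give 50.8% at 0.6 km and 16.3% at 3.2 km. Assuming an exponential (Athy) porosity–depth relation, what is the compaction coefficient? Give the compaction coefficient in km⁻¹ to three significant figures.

Athy: n(Z) = n₀ e^(−kZ) ⇒ n₁/n₂ = e^{k(Z₂−Z₁)} ⇒ k = ln(n₁/n₂)/(Z₂−Z₁)
k = ln(0.508/0.163) / (3.2 − 0.6) = ln(3.117) / 2.6 = 1.1367 / 2.6 = 0.4372 km⁻¹

0.437 km⁻¹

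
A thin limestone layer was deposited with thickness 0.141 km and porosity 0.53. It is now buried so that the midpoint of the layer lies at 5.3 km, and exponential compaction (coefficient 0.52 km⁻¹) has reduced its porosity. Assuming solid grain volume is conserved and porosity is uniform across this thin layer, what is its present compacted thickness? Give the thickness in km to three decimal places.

0.069 km

Porosity at 5.3 km: φ = 0.53·exp(−0.52×5.3) = 0.0337
Solid-volume conservation: h(1−φ) = h₀(1−φ₀) ⇒ h = h₀·(1−φ₀)/(1−φ)
h = 0.141 × (1 − 0.53)/(1 − 0.0337) = 0.141 × 0.4864 = 0.0686 km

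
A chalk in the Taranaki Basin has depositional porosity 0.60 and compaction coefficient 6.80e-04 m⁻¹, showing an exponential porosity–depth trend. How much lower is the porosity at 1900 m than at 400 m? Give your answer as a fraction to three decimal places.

Working in km (1 km = 1000 m; c in km⁻¹ = c in m⁻¹ × 1000):
phi(0.4) = 0.6·e^(−0.68×0.4) = 0.4571
phi(1.9) = 0.6·e^(−0.68×1.9) = 0.1648
Δphi = 0.4571 − 0.1648 = 0.2923

0.292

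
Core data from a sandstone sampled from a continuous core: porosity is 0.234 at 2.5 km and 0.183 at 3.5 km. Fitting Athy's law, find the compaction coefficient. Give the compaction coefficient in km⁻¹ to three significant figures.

0.246 km⁻¹

Athy: φ(z) = φ₀ e^(−cz) ⇒ φ₁/φ₂ = e^{c(z₂−z₁)} ⇒ c = ln(φ₁/φ₂)/(z₂−z₁)
c = ln(0.234/0.183) / (3.5 − 2.5) = ln(1.279) / 1 = 0.2458 / 1 = 0.2458 km⁻¹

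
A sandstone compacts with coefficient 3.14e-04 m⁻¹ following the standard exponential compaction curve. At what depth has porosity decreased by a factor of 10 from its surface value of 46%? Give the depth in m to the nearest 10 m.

7330 m

Working in km (1 km = 1000 m; c in km⁻¹ = c in m⁻¹ × 1000):
phi/phi₀ = 1/10 ⇒ exp(−c·z) = 1/10 ⇒ z = ln(10) / c
z = 2.3026 / 0.314 = 7.333 km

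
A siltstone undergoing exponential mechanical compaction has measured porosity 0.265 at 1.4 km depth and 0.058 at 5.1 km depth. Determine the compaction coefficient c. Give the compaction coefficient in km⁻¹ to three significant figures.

0.411 km⁻¹

Athy: phi(Z) = phi₀ e^(−cZ) ⇒ phi₁/phi₂ = e^{c(Z₂−Z₁)} ⇒ c = ln(phi₁/phi₂)/(Z₂−Z₁)
c = ln(0.265/0.058) / (5.1 − 1.4) = ln(4.569) / 3.7 = 1.5193 / 3.7 = 0.4106 km⁻¹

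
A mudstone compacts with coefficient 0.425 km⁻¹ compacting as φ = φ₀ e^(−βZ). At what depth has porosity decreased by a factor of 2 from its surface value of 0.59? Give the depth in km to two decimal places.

φ/φ₀ = 1/2 ⇒ exp(−β·Z) = 1/2 ⇒ Z = ln(2) / β
Z = 0.6931 / 0.425 = 1.631 km

1.63 km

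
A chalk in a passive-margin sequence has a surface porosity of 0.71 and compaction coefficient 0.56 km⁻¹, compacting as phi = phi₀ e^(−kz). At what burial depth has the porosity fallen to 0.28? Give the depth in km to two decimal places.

Invert Athy's law: z = ln(phi₀/phi) / k
z = ln(0.71/0.28) / 0.56 = ln(2.536) / 0.56 = 0.9305 / 0.56 = 1.662 km

1.66 km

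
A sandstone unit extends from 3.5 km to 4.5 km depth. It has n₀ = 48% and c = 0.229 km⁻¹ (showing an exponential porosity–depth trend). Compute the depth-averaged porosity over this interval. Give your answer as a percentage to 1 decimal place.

⟨n⟩ = (1/(d₂−d₁)) ∫ n₀ e^(−cd) dd = n₀·(e^(−c·d₁) − e^(−c·d₂)) / (c·(d₂−d₁))
e^(−0.229×3.5) = 0.4487; e^(−0.229×4.5) = 0.3568
⟨n⟩ = 0.48 × (0.4487 − 0.3568) / (0.229 × 1) = 0.48 × 0.4010 = 0.1925

19.2%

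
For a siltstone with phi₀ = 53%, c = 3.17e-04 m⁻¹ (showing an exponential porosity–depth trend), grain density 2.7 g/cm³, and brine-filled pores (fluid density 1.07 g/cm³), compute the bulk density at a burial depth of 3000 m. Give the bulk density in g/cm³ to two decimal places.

Working in km (1 km = 1000 m; c in km⁻¹ = c in m⁻¹ × 1000):
Porosity at depth: phi = 0.53·exp(−0.317×3) = 0.53×0.3864 = 0.2048
Bulk density: ρ_b = (1−phi)ρ_g + phi·ρ_f = 0.7952×2.7 + 0.2048×1.07
       = 2.147 + 0.219 = 2.366 g/cm³

2.37 g/cm³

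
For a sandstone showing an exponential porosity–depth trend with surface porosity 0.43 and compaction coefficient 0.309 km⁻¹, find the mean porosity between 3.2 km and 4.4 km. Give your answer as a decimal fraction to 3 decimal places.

⟨φ⟩ = (1/(d₂−d₁)) ∫ φ₀ e^(−cd) dd = φ₀·(e^(−c·d₁) − e^(−c·d₂)) / (c·(d₂−d₁))
e^(−0.309×3.2) = 0.3720; e^(−0.309×4.4) = 0.2568
⟨φ⟩ = 0.43 × (0.3720 − 0.2568) / (0.309 × 1.2) = 0.43 × 0.3108 = 0.1337

0.134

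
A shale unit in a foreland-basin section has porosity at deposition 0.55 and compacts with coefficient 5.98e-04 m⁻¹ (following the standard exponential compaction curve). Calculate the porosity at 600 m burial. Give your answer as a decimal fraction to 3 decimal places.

Working in km (1 km = 1000 m; k in km⁻¹ = k in m⁻¹ × 1000):
n = n₀·exp(−k·Z) = 0.55 × exp(−0.598 × 0.6) = 0.55 × exp(−0.3588)
  = 0.55 × 0.6985 = 0.3842

0.384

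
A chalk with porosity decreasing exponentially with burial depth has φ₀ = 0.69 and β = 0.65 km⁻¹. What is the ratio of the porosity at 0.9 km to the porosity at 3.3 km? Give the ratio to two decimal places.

4.76

φ(z₁)/φ(z₂) = e^(−β·z₁)/e^(−β·z₂) = e^{β(z₂−z₁)}
= exp(0.65 × 2.4) = exp(1.56) = 4.7588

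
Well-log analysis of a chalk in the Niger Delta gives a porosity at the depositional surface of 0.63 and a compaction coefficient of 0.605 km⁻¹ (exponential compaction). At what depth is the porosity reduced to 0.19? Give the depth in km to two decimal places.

Invert Athy's law: Z = ln(phi₀/phi) / c
Z = ln(0.63/0.19) / 0.605 = ln(3.316) / 0.605 = 1.1987 / 0.605 = 1.981 km

1.98 km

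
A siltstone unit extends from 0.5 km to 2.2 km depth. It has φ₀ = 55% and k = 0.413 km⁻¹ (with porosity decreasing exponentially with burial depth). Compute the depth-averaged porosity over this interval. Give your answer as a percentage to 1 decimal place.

⟨φ⟩ = (1/(z₂−z₁)) ∫ φ₀ e^(−kz) dz = φ₀·(e^(−k·z₁) − e^(−k·z₂)) / (k·(z₂−z₁))
e^(−0.413×0.5) = 0.8134; e^(−0.413×2.2) = 0.4031
⟨φ⟩ = 0.55 × (0.8134 − 0.4031) / (0.413 × 1.7) = 0.55 × 0.5844 = 0.3214

32.1%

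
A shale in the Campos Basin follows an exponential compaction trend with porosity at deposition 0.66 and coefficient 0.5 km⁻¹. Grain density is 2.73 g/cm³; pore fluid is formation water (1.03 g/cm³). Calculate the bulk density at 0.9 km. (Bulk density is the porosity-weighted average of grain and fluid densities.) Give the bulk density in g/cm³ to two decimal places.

2.01 g/cm³

Porosity at depth: n = 0.66·exp(−0.5×0.9) = 0.66×0.6376 = 0.4208
Bulk density: ρ_b = (1−n)ρ_g + n·ρ_f = 0.5792×2.73 + 0.4208×1.03
       = 1.581 + 0.433 = 2.015 g/cm³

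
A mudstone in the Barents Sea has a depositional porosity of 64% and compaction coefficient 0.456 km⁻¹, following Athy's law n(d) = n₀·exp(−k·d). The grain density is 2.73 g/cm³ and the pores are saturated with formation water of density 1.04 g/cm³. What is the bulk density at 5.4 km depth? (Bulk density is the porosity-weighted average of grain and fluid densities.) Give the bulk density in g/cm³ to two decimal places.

Porosity at depth: n = 0.64·exp(−0.456×5.4) = 0.64×0.0852 = 0.0545
Bulk density: ρ_b = (1−n)ρ_g + n·ρ_f = 0.9455×2.73 + 0.0545×1.04
       = 2.581 + 0.057 = 2.638 g/cm³

2.64 g/cm³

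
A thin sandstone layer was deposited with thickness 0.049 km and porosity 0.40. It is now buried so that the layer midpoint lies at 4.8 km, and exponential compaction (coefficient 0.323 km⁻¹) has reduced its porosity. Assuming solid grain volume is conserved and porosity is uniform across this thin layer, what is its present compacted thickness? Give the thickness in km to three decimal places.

Porosity at 4.8 km: φ = 0.4·exp(−0.323×4.8) = 0.0849
Solid-volume conservation: h(1−φ) = h₀(1−φ₀) ⇒ h = h₀·(1−φ₀)/(1−φ)
h = 0.049 × (1 − 0.4)/(1 − 0.0849) = 0.049 × 0.6556 = 0.0321 km

0.032 km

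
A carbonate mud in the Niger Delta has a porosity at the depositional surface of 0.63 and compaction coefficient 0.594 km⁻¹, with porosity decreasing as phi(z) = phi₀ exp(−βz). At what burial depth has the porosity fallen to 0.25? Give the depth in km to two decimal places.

1.56 km

Invert Athy's law: z = ln(phi₀/phi) / β
z = ln(0.63/0.25) / 0.594 = ln(2.52) / 0.594 = 0.9243 / 0.594 = 1.556 km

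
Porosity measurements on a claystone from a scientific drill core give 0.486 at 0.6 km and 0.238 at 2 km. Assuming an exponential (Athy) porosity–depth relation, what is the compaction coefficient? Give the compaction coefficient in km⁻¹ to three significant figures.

Athy: n(Z) = n₀ e^(−cZ) ⇒ n₁/n₂ = e^{c(Z₂−Z₁)} ⇒ c = ln(n₁/n₂)/(Z₂−Z₁)
c = ln(0.486/0.238) / (2 − 0.6) = ln(2.042) / 1.4 = 0.7139 / 1.4 = 0.51 km⁻¹

0.510 km⁻¹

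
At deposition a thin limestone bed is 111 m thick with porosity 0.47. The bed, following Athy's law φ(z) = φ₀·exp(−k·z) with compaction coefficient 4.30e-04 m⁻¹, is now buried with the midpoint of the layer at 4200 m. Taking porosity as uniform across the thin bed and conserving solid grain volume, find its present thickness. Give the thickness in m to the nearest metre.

Working in km (1 km = 1000 m; k in km⁻¹ = k in m⁻¹ × 1000):
Porosity at 4.2 km: φ = 0.47·exp(−0.43×4.2) = 0.0772
Solid-volume conservation: h(1−φ) = h₀(1−φ₀) ⇒ h = h₀·(1−φ₀)/(1−φ)
h = 0.111 × (1 − 0.47)/(1 − 0.0772) = 0.111 × 0.5744 = 0.0638 km

64 m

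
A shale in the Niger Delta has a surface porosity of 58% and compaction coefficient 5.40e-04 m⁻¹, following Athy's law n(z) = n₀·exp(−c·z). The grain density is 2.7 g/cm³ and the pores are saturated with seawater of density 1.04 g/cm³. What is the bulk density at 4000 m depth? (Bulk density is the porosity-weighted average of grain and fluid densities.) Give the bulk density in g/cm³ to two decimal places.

2.59 g/cm³

Working in km (1 km = 1000 m; c in km⁻¹ = c in m⁻¹ × 1000):
Porosity at depth: n = 0.58·exp(−0.54×4) = 0.58×0.1153 = 0.0669
Bulk density: ρ_b = (1−n)ρ_g + n·ρ_f = 0.9331×2.7 + 0.0669×1.04
       = 2.519 + 0.070 = 2.589 g/cm³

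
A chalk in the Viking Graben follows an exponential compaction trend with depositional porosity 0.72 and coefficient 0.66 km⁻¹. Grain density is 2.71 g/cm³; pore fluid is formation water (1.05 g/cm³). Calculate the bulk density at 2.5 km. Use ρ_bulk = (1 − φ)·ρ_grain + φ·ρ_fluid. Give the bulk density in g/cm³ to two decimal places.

2.48 g/cm³

Porosity at depth: n = 0.72·exp(−0.66×2.5) = 0.72×0.1920 = 0.1383
Bulk density: ρ_b = (1−n)ρ_g + n·ρ_f = 0.8617×2.71 + 0.1383×1.05
       = 2.335 + 0.145 = 2.480 g/cm³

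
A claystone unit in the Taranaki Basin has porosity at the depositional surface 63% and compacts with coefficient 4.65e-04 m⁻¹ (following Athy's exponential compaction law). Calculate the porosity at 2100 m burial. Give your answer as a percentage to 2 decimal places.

Working in km (1 km = 1000 m; β in km⁻¹ = β in m⁻¹ × 1000):
n = n₀·exp(−β·d) = 0.63 × exp(−0.465 × 2.1) = 0.63 × exp(−0.9765)
  = 0.63 × 0.3766 = 0.2373

23.73%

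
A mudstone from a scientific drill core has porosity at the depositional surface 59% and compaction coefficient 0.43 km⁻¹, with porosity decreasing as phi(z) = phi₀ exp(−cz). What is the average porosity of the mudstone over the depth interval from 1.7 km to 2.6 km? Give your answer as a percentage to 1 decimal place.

⟨phi⟩ = (1/(z₂−z₁)) ∫ phi₀ e^(−cz) dz = phi₀·(e^(−c·z₁) − e^(−c·z₂)) / (c·(z₂−z₁))
e^(−0.43×1.7) = 0.4814; e^(−0.43×2.6) = 0.3269
⟨phi⟩ = 0.59 × (0.4814 − 0.3269) / (0.43 × 0.9) = 0.59 × 0.3992 = 0.2355

23.6%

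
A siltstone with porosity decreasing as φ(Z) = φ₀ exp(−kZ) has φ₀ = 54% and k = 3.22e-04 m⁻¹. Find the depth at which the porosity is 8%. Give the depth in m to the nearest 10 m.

5930 m

Working in km (1 km = 1000 m; k in km⁻¹ = k in m⁻¹ × 1000):
Invert Athy's law: Z = ln(φ₀/φ) / k
Z = ln(0.54/0.08) / 0.322 = ln(6.75) / 0.322 = 1.9095 / 0.322 = 5.930 km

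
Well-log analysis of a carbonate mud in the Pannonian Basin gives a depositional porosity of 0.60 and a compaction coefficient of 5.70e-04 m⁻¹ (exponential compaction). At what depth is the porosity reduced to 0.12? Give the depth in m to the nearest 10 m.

2820 m

Working in km (1 km = 1000 m; β in km⁻¹ = β in m⁻¹ × 1000):
Invert Athy's law: z = ln(phi₀/phi) / β
z = ln(0.6/0.12) / 0.57 = ln(5) / 0.57 = 1.6094 / 0.57 = 2.824 km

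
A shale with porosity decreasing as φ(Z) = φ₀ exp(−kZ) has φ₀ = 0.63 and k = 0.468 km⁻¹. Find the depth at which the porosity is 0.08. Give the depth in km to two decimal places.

Invert Athy's law: Z = ln(φ₀/φ) / k
Z = ln(0.63/0.08) / 0.468 = ln(7.875) / 0.468 = 2.0637 / 0.468 = 4.410 km

4.41 km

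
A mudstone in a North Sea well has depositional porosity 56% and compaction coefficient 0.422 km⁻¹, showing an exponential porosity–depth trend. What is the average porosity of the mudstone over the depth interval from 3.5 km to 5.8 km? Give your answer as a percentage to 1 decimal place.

⟨φ⟩ = (1/(z₂−z₁)) ∫ φ₀ e^(−kz) dz = φ₀·(e^(−k·z₁) − e^(−k·z₂)) / (k·(z₂−z₁))
e^(−0.422×3.5) = 0.2283; e^(−0.422×5.8) = 0.0865
⟨φ⟩ = 0.56 × (0.2283 − 0.0865) / (0.422 × 2.3) = 0.56 × 0.1461 = 0.0818

8.2%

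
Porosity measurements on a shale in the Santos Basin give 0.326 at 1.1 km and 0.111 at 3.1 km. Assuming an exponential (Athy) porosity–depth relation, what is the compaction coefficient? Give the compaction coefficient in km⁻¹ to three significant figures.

Athy: n(z) = n₀ e^(−kz) ⇒ n₁/n₂ = e^{k(z₂−z₁)} ⇒ k = ln(n₁/n₂)/(z₂−z₁)
k = ln(0.326/0.111) / (3.1 − 1.1) = ln(2.937) / 2 = 1.0774 / 2 = 0.5387 km⁻¹

0.539 km⁻¹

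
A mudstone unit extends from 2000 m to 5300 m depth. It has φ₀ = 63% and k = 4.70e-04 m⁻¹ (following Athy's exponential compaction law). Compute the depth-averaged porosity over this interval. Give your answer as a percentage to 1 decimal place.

12.5%

Working in km (1 km = 1000 m; k in km⁻¹ = k in m⁻¹ × 1000):
⟨φ⟩ = (1/(Z₂−Z₁)) ∫ φ₀ e^(−kZ) dZ = φ₀·(e^(−k·Z₁) − e^(−k·Z₂)) / (k·(Z₂−Z₁))
e^(−0.47×2) = 0.3906; e^(−0.47×5.3) = 0.0828
⟨φ⟩ = 0.63 × (0.3906 − 0.0828) / (0.47 × 3.3) = 0.63 × 0.1985 = 0.1250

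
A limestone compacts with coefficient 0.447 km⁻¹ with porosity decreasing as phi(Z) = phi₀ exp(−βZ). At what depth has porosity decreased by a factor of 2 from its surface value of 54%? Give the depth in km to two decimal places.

1.55 km

phi/phi₀ = 1/2 ⇒ exp(−β·Z) = 1/2 ⇒ Z = ln(2) / β
Z = 0.6931 / 0.447 = 1.551 km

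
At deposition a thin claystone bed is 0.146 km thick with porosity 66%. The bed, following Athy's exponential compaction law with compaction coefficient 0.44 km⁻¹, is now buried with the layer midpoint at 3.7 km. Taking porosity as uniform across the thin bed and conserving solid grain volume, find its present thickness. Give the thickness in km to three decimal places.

0.057 km

Porosity at 3.7 km: n = 0.66·exp(−0.44×3.7) = 0.1296
Solid-volume conservation: h(1−n) = h₀(1−n₀) ⇒ h = h₀·(1−n₀)/(1−n)
h = 0.146 × (1 − 0.66)/(1 − 0.1296) = 0.146 × 0.3906 = 0.0570 km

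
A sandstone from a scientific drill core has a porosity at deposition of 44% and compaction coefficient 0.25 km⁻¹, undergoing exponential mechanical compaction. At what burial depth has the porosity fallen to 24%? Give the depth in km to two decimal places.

2.42 km

Invert Athy's law: z = ln(phi₀/phi) / k
z = ln(0.44/0.24) / 0.25 = ln(1.833) / 0.25 = 0.6061 / 0.25 = 2.425 km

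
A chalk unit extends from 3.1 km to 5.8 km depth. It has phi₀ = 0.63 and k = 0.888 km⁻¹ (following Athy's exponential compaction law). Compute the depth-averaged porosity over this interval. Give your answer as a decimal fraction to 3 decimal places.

0.015

⟨phi⟩ = (1/(d₂−d₁)) ∫ phi₀ e^(−kd) dd = phi₀·(e^(−k·d₁) − e^(−k·d₂)) / (k·(d₂−d₁))
e^(−0.888×3.1) = 0.0637; e^(−0.888×5.8) = 0.0058
⟨phi⟩ = 0.63 × (0.0637 − 0.0058) / (0.888 × 2.7) = 0.63 × 0.0242 = 0.0152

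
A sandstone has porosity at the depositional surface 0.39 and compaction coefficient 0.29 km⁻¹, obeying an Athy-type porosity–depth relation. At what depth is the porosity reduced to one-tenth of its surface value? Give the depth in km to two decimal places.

7.94 km

n/n₀ = 1/10 ⇒ exp(−k·Z) = 1/10 ⇒ Z = ln(10) / k
Z = 2.3026 / 0.29 = 7.940 km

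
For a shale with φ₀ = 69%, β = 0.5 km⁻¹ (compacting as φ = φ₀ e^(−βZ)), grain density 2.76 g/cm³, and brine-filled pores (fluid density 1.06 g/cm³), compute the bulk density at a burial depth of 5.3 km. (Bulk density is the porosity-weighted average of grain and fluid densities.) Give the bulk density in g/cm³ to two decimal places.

Porosity at depth: φ = 0.69·exp(−0.5×5.3) = 0.69×0.0707 = 0.0487
Bulk density: ρ_b = (1−φ)ρ_g + φ·ρ_f = 0.9513×2.76 + 0.0487×1.06
       = 2.625 + 0.052 = 2.677 g/cm³

2.68 g/cm³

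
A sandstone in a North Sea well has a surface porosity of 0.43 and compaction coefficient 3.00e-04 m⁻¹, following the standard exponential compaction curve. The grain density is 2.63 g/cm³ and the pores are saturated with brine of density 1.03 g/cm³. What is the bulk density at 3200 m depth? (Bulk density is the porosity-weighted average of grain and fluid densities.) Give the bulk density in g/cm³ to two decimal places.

Working in km (1 km = 1000 m; k in km⁻¹ = k in m⁻¹ × 1000):
Porosity at depth: n = 0.43·exp(−0.3×3.2) = 0.43×0.3829 = 0.1646
Bulk density: ρ_b = (1−n)ρ_g + n·ρ_f = 0.8354×2.63 + 0.1646×1.03
       = 2.197 + 0.170 = 2.367 g/cm³

2.37 g/cm³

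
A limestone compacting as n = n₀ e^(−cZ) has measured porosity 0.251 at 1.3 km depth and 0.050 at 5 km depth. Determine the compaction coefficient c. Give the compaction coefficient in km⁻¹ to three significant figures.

0.436 km⁻¹

Athy: n(Z) = n₀ e^(−cZ) ⇒ n₁/n₂ = e^{c(Z₂−Z₁)} ⇒ c = ln(n₁/n₂)/(Z₂−Z₁)
c = ln(0.251/0.05) / (5 − 1.3) = ln(5.02) / 3.7 = 1.6134 / 3.7 = 0.4361 km⁻¹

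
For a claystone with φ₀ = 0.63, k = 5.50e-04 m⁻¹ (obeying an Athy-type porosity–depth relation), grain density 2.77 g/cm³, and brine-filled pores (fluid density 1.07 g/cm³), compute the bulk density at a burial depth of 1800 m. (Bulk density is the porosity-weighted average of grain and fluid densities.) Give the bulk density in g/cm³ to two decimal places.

2.37 g/cm³

Working in km (1 km = 1000 m; k in km⁻¹ = k in m⁻¹ × 1000):
Porosity at depth: φ = 0.63·exp(−0.55×1.8) = 0.63×0.3716 = 0.2341
Bulk density: ρ_b = (1−φ)ρ_g + φ·ρ_f = 0.7659×2.77 + 0.2341×1.07
       = 2.122 + 0.250 = 2.372 g/cm³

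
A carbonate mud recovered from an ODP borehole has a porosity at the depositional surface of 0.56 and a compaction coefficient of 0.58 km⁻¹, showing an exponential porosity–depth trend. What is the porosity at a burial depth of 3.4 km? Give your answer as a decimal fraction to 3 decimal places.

phi = phi₀·exp(−β·z) = 0.56 × exp(−0.58 × 3.4) = 0.56 × exp(−1.972)
  = 0.56 × 0.1392 = 0.0779

0.078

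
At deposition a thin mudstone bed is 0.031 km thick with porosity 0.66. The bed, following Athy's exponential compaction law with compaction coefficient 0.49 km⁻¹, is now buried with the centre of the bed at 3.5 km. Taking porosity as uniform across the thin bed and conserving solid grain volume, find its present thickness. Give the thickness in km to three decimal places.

0.012 km

Porosity at 3.5 km: n = 0.66·exp(−0.49×3.5) = 0.1188
Solid-volume conservation: h(1−n) = h₀(1−n₀) ⇒ h = h₀·(1−n₀)/(1−n)
h = 0.031 × (1 − 0.66)/(1 − 0.1188) = 0.031 × 0.3858 = 0.0120 km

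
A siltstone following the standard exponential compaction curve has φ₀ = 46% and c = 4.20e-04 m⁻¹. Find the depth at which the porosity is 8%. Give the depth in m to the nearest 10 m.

Working in km (1 km = 1000 m; c in km⁻¹ = c in m⁻¹ × 1000):
Invert Athy's law: z = ln(φ₀/φ) / c
z = ln(0.46/0.08) / 0.42 = ln(5.75) / 0.42 = 1.7492 / 0.42 = 4.165 km

4160 m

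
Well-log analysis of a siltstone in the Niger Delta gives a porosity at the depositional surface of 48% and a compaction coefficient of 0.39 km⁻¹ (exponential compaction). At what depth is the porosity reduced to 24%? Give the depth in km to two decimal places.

1.78 km

Invert Athy's law: Z = ln(phi₀/phi) / k
Z = ln(0.48/0.24) / 0.39 = ln(2) / 0.39 = 0.6931 / 0.39 = 1.777 km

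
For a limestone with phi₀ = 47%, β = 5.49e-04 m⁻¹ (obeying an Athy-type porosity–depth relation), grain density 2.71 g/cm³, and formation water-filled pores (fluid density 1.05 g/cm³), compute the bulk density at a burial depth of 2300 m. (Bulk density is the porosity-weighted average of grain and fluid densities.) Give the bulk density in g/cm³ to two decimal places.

Working in km (1 km = 1000 m; β in km⁻¹ = β in m⁻¹ × 1000):
Porosity at depth: phi = 0.47·exp(−0.549×2.3) = 0.47×0.2829 = 0.1330
Bulk density: ρ_b = (1−phi)ρ_g + phi·ρ_f = 0.8670×2.71 + 0.1330×1.05
       = 2.350 + 0.140 = 2.489 g/cm³

2.49 g/cm³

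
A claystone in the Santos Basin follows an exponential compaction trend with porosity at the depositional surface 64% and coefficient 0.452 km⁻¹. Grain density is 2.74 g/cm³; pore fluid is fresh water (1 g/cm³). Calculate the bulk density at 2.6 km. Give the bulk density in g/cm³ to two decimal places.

Porosity at depth: n = 0.64·exp(−0.452×2.6) = 0.64×0.3088 = 0.1976
Bulk density: ρ_b = (1−n)ρ_g + n·ρ_f = 0.8024×2.74 + 0.1976×1
       = 2.199 + 0.198 = 2.396 g/cm³

2.40 g/cm³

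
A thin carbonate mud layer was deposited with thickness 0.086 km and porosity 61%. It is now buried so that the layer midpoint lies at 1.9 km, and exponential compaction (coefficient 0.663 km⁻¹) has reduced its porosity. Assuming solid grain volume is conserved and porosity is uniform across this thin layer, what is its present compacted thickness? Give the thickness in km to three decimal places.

0.041 km

Porosity at 1.9 km: n = 0.61·exp(−0.663×1.9) = 0.1731
Solid-volume conservation: h(1−n) = h₀(1−n₀) ⇒ h = h₀·(1−n₀)/(1−n)
h = 0.086 × (1 − 0.61)/(1 − 0.1731) = 0.086 × 0.4716 = 0.0406 km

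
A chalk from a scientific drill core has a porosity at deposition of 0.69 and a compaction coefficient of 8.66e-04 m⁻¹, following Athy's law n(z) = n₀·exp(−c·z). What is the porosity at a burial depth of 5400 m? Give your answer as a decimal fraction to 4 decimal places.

0.0064

Working in km (1 km = 1000 m; c in km⁻¹ = c in m⁻¹ × 1000):
n = n₀·exp(−c·z) = 0.69 × exp(−0.866 × 5.4) = 0.69 × exp(−4.676)
  = 0.69 × 0.0093 = 0.0064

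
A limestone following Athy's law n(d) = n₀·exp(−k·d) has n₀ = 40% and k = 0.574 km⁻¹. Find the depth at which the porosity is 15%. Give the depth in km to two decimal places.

Invert Athy's law: d = ln(n₀/n) / k
d = ln(0.4/0.15) / 0.574 = ln(2.667) / 0.574 = 0.9808 / 0.574 = 1.709 km

1.71 km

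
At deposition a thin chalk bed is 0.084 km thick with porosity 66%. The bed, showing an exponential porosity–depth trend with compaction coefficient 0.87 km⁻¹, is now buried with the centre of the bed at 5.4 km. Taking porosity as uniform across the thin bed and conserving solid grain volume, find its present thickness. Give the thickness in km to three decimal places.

Porosity at 5.4 km: phi = 0.66·exp(−0.87×5.4) = 0.0060
Solid-volume conservation: h(1−phi) = h₀(1−phi₀) ⇒ h = h₀·(1−phi₀)/(1−phi)
h = 0.084 × (1 − 0.66)/(1 − 0.0060) = 0.084 × 0.3421 = 0.0287 km

0.029 km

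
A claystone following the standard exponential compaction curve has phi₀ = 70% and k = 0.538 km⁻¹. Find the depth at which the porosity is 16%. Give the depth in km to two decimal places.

Invert Athy's law: d = ln(phi₀/phi) / k
d = ln(0.7/0.16) / 0.538 = ln(4.375) / 0.538 = 1.4759 / 0.538 = 2.743 km

2.74 km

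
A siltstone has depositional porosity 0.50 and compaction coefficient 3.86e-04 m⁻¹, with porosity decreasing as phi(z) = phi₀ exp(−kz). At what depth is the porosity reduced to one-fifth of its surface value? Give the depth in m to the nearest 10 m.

4170 m

Working in km (1 km = 1000 m; k in km⁻¹ = k in m⁻¹ × 1000):
phi/phi₀ = 1/5 ⇒ exp(−k·z) = 1/5 ⇒ z = ln(5) / k
z = 1.6094 / 0.386 = 4.170 km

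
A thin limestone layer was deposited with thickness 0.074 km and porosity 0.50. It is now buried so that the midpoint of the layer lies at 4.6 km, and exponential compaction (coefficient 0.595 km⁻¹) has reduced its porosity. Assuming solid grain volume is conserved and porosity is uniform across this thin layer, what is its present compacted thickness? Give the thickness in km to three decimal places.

Porosity at 4.6 km: φ = 0.5·exp(−0.595×4.6) = 0.0324
Solid-volume conservation: h(1−φ) = h₀(1−φ₀) ⇒ h = h₀·(1−φ₀)/(1−φ)
h = 0.074 × (1 − 0.5)/(1 − 0.0324) = 0.074 × 0.5167 = 0.0382 km

0.038 km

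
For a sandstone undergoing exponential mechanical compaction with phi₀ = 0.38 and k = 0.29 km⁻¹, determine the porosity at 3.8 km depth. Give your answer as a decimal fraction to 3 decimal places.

phi = phi₀·exp(−k·Z) = 0.38 × exp(−0.29 × 3.8) = 0.38 × exp(−1.102)
  = 0.38 × 0.3322 = 0.1262

0.126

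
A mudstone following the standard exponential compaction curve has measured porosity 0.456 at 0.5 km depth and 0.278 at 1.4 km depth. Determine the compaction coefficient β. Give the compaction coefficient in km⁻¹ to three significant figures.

0.550 km⁻¹

Athy: phi(d) = phi₀ e^(−βd) ⇒ phi₁/phi₂ = e^{β(d₂−d₁)} ⇒ β = ln(phi₁/phi₂)/(d₂−d₁)
β = ln(0.456/0.278) / (1.4 − 0.5) = ln(1.64) / 0.9 = 0.4949 / 0.9 = 0.5499 km⁻¹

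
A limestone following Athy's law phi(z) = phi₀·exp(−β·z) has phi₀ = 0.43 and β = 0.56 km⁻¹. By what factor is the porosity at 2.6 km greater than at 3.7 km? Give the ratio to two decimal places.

1.85

phi(z₁)/phi(z₂) = e^(−β·z₁)/e^(−β·z₂) = e^{β(z₂−z₁)}
= exp(0.56 × 1.1) = exp(0.616) = 1.8515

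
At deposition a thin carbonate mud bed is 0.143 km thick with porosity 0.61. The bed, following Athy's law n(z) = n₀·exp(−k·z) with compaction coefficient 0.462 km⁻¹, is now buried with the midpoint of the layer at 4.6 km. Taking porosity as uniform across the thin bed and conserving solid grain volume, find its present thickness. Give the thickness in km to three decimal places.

Porosity at 4.6 km: n = 0.61·exp(−0.462×4.6) = 0.0728
Solid-volume conservation: h(1−n) = h₀(1−n₀) ⇒ h = h₀·(1−n₀)/(1−n)
h = 0.143 × (1 − 0.61)/(1 − 0.0728) = 0.143 × 0.4206 = 0.0602 km

0.060 km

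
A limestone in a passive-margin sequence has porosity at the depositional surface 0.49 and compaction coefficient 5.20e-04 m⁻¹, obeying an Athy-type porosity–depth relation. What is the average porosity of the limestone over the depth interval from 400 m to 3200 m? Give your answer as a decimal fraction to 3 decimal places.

Working in km (1 km = 1000 m; β in km⁻¹ = β in m⁻¹ × 1000):
⟨φ⟩ = (1/(z₂−z₁)) ∫ φ₀ e^(−βz) dz = φ₀·(e^(−β·z₁) − e^(−β·z₂)) / (β·(z₂−z₁))
e^(−0.52×0.4) = 0.8122; e^(−0.52×3.2) = 0.1894
⟨φ⟩ = 0.49 × (0.8122 − 0.1894) / (0.52 × 2.8) = 0.49 × 0.4278 = 0.2096

0.210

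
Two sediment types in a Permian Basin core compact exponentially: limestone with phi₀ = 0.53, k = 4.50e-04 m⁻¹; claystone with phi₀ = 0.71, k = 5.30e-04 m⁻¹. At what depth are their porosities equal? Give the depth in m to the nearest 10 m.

Working in km (1 km = 1000 m; k in km⁻¹ = k in m⁻¹ × 1000):
Set phi₀ₐ e^(−kₐZ) = phi₀ᵦ e^(−kᵦZ) ⇒ ln(phi₀ₐ/phi₀ᵦ) = (kₐ − kᵦ)·Z
Z = ln(0.53/0.71) / (0.45 − 0.53) = -0.2924 / -0.08 = 3.655 km

3650 m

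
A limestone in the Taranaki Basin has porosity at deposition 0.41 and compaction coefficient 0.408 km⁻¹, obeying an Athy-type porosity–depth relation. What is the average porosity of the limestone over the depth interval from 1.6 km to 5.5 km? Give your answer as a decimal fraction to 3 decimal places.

⟨phi⟩ = (1/(z₂−z₁)) ∫ phi₀ e^(−cz) dz = phi₀·(e^(−c·z₁) − e^(−c·z₂)) / (c·(z₂−z₁))
e^(−0.408×1.6) = 0.5206; e^(−0.408×5.5) = 0.1060
⟨phi⟩ = 0.41 × (0.5206 − 0.1060) / (0.408 × 3.9) = 0.41 × 0.2605 = 0.1068

0.107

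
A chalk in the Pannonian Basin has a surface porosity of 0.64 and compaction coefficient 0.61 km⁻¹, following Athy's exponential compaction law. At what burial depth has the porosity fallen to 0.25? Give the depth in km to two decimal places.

1.54 km

Invert Athy's law: z = ln(n₀/n) / c
z = ln(0.64/0.25) / 0.61 = ln(2.56) / 0.61 = 0.9400 / 0.61 = 1.541 km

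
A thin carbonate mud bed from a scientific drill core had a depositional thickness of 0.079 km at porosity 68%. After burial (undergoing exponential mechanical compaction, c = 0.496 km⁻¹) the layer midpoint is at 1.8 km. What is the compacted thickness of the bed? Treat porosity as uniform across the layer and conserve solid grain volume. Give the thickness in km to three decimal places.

0.035 km

Porosity at 1.8 km: phi = 0.68·exp(−0.496×1.8) = 0.2785
Solid-volume conservation: h(1−phi) = h₀(1−phi₀) ⇒ h = h₀·(1−phi₀)/(1−phi)
h = 0.079 × (1 − 0.68)/(1 − 0.2785) = 0.079 × 0.4435 = 0.0350 km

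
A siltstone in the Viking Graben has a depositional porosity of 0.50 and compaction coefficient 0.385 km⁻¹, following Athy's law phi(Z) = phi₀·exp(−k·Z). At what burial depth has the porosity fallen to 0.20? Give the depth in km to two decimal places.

Invert Athy's law: Z = ln(phi₀/phi) / k
Z = ln(0.5/0.2) / 0.385 = ln(2.5) / 0.385 = 0.9163 / 0.385 = 2.380 km

2.38 km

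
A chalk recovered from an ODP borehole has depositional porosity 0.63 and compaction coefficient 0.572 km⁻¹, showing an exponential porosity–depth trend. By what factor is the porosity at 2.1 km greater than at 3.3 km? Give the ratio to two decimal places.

1.99

n(Z₁)/n(Z₂) = e^(−c·Z₁)/e^(−c·Z₂) = e^{c(Z₂−Z₁)}
= exp(0.572 × 1.2) = exp(0.6864) = 1.9866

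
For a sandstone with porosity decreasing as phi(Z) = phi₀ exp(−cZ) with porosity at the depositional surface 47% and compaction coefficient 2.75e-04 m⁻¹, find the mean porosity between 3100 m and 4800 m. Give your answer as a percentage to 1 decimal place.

16.0%

Working in km (1 km = 1000 m; c in km⁻¹ = c in m⁻¹ × 1000):
⟨phi⟩ = (1/(Z₂−Z₁)) ∫ phi₀ e^(−cZ) dZ = phi₀·(e^(−c·Z₁) − e^(−c·Z₂)) / (c·(Z₂−Z₁))
e^(−0.275×3.1) = 0.4263; e^(−0.275×4.8) = 0.2671
⟨phi⟩ = 0.47 × (0.4263 − 0.2671) / (0.275 × 1.7) = 0.47 × 0.3406 = 0.1601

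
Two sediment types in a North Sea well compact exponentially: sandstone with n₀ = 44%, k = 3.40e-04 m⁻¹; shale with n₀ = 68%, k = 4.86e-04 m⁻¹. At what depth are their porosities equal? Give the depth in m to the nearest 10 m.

2980 m

Working in km (1 km = 1000 m; k in km⁻¹ = k in m⁻¹ × 1000):
Set n₀ₐ e^(−kₐz) = n₀ᵦ e^(−kᵦz) ⇒ ln(n₀ₐ/n₀ᵦ) = (kₐ − kᵦ)·z
z = ln(0.44/0.68) / (0.34 − 0.486) = -0.4353 / -0.146 = 2.982 km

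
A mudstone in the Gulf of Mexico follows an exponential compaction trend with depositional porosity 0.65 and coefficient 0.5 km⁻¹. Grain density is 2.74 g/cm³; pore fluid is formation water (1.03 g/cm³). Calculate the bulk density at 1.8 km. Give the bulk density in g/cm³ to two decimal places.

Porosity at depth: φ = 0.65·exp(−0.5×1.8) = 0.65×0.4066 = 0.2643
Bulk density: ρ_b = (1−φ)ρ_g + φ·ρ_f = 0.7357×2.74 + 0.2643×1.03
       = 2.016 + 0.272 = 2.288 g/cm³

2.29 g/cm³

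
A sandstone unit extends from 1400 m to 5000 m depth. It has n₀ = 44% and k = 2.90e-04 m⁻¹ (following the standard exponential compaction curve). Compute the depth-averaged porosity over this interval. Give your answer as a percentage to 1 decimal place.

Working in km (1 km = 1000 m; k in km⁻¹ = k in m⁻¹ × 1000):
⟨n⟩ = (1/(Z₂−Z₁)) ∫ n₀ e^(−kZ) dZ = n₀·(e^(−k·Z₁) − e^(−k·Z₂)) / (k·(Z₂−Z₁))
e^(−0.29×1.4) = 0.6663; e^(−0.29×5) = 0.2346
⟨n⟩ = 0.44 × (0.6663 − 0.2346) / (0.29 × 3.6) = 0.44 × 0.4135 = 0.1820

18.2%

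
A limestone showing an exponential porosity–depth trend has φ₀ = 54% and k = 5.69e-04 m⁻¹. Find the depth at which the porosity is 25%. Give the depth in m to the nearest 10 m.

Working in km (1 km = 1000 m; k in km⁻¹ = k in m⁻¹ × 1000):
Invert Athy's law: d = ln(φ₀/φ) / k
d = ln(0.54/0.25) / 0.569 = ln(2.16) / 0.569 = 0.7701 / 0.569 = 1.353 km

1350 m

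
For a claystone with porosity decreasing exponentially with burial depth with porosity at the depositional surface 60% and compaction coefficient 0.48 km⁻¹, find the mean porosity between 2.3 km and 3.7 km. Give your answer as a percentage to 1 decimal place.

⟨phi⟩ = (1/(z₂−z₁)) ∫ phi₀ e^(−kz) dz = phi₀·(e^(−k·z₁) − e^(−k·z₂)) / (k·(z₂−z₁))
e^(−0.48×2.3) = 0.3315; e^(−0.48×3.7) = 0.1693
⟨phi⟩ = 0.6 × (0.3315 − 0.1693) / (0.48 × 1.4) = 0.6 × 0.2414 = 0.1448

14.5%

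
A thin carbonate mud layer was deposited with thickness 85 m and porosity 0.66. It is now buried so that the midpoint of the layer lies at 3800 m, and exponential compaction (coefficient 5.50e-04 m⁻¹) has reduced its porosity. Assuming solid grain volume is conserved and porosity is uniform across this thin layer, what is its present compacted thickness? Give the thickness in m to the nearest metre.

Working in km (1 km = 1000 m; c in km⁻¹ = c in m⁻¹ × 1000):
Porosity at 3.8 km: φ = 0.66·exp(−0.55×3.8) = 0.0816
Solid-volume conservation: h(1−φ) = h₀(1−φ₀) ⇒ h = h₀·(1−φ₀)/(1−φ)
h = 0.085 × (1 − 0.66)/(1 − 0.0816) = 0.085 × 0.3702 = 0.0315 km

31 m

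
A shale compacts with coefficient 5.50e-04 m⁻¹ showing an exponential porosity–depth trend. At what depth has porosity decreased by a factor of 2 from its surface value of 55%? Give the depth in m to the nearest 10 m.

Working in km (1 km = 1000 m; c in km⁻¹ = c in m⁻¹ × 1000):
φ/φ₀ = 1/2 ⇒ exp(−c·d) = 1/2 ⇒ d = ln(2) / c
d = 0.6931 / 0.55 = 1.260 km

1260 m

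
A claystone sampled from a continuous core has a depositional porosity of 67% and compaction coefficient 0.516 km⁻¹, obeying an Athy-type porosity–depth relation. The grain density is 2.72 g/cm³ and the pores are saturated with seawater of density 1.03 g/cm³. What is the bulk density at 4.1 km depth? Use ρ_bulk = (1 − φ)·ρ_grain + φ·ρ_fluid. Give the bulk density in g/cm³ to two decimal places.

Porosity at depth: phi = 0.67·exp(−0.516×4.1) = 0.67×0.1206 = 0.0808
Bulk density: ρ_b = (1−phi)ρ_g + phi·ρ_f = 0.9192×2.72 + 0.0808×1.03
       = 2.500 + 0.083 = 2.583 g/cm³

2.58 g/cm³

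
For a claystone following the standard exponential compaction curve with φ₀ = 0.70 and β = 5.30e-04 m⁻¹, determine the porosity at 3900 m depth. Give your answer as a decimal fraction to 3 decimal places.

0.089

Working in km (1 km = 1000 m; β in km⁻¹ = β in m⁻¹ × 1000):
φ = φ₀·exp(−β·Z) = 0.7 × exp(−0.53 × 3.9) = 0.7 × exp(−2.067)
  = 0.7 × 0.1266 = 0.0886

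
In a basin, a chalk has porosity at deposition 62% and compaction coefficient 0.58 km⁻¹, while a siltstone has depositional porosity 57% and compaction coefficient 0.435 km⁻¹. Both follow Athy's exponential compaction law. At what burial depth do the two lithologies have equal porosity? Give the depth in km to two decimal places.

Set n₀ₐ e^(−cₐd) = n₀ᵦ e^(−cᵦd) ⇒ ln(n₀ₐ/n₀ᵦ) = (cₐ − cᵦ)·d
d = ln(0.62/0.57) / (0.58 − 0.435) = 0.0841 / 0.145 = 0.580 km

0.58 km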